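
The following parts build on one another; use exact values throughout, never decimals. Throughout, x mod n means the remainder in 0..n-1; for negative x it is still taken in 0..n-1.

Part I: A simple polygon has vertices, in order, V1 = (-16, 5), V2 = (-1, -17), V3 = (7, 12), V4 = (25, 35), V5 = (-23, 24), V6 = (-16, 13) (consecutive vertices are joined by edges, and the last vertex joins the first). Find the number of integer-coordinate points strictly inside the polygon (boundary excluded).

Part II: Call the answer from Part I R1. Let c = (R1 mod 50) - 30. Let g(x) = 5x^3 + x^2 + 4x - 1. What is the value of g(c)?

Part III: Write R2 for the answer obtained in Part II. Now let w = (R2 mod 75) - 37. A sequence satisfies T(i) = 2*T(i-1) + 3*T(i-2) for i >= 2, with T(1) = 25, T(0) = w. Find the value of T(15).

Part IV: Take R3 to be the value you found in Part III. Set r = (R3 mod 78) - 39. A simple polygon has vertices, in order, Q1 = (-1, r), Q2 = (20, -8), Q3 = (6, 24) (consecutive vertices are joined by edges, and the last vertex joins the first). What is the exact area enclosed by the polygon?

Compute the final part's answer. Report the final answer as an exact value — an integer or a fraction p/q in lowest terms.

Part I: cross terms: (-16*-17 - -1*5)=277, (-1*12 - 7*-17)=107, (7*35 - 25*12)=-55, (25*24 - -23*35)=1405, (-23*13 - -16*24)=85, (-16*5 - -16*13)=128; twice the area = |1947| = 1947; area = 1947/2; boundary points = 1 + 1 + 1 + 1 + 1 + 8 = 13; strictly interior points = area - boundary/2 + 1 = 968; answer 968
Part II: R1 = 968; c = -12; 5*(-12)^3 + 1*(-12)^2 + 4*(-12)^1 - 1 = (-8640) + (144) + (-48) + (-1) = -8545; answer -8545
Part III: R2 = -8545; w = -32; T(2) = 2*(25) + 3*(-32) = -46; iterating: T(2)=-46, T(3)=-17, T(4)=-172, T(5)=-395, T(6)=-1306, T(7)=-3797, T(8)=-11512, T(9)=-34415, T(10)=-103366, T(11)=-309977, T(12)=-930052, T(13)=-2790035, T(14)=-8370226, T(15)=-25110557; answer -25110557
Part IV: R3 = -25110557; r = 22; cross terms: (-1*-8 - 20*22)=-432, (20*24 - 6*-8)=528, (6*22 - -1*24)=156; twice the area = |252| = 252; area = 126; answer 126

126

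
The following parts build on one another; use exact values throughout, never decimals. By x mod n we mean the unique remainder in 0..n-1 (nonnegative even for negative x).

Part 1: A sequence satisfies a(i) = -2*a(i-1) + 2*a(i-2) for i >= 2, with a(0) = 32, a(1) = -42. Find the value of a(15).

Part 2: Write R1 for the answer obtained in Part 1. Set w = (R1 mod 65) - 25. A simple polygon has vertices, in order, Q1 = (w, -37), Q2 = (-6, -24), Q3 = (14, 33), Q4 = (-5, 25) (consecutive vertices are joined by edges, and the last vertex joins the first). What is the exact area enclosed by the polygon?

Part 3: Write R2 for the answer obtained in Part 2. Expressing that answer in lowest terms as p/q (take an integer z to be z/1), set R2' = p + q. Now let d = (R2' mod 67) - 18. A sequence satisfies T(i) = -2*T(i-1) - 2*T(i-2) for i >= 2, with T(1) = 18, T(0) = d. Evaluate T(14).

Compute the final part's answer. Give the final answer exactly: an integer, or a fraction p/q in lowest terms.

1664

Part 1: a(2) = -2*(-42) + 2*(32) = 148; iterating: a(2)=148, a(3)=-380, a(4)=1056, a(5)=-2872, a(6)=7856, a(7)=-21456, a(8)=58624, a(9)=-160160, a(10)=437568, a(11)=-1195456, a(12)=3266048, a(13)=-8923008, a(14)=24378112, a(15)=-66602240; answer -66602240
Part 2: R1 = -66602240; w = -15; cross terms: (-15*-24 - -6*-37)=138, (-6*33 - 14*-24)=138, (14*25 - -5*33)=515, (-5*-37 - -15*25)=560; twice the area = |1351| = 1351; area = 1351/2; answer 1351/2
Part 3: R2 = 1351/2; threaded value p + q = 1353; d = -5; T(2) = -2*(18) - 2*(-5) = -26; iterating: T(2)=-26, T(3)=16, T(4)=20, T(5)=-72, T(6)=104, T(7)=-64, T(8)=-80, T(9)=288, T(10)=-416, T(11)=256, T(12)=320, T(13)=-1152, T(14)=1664; answer 1664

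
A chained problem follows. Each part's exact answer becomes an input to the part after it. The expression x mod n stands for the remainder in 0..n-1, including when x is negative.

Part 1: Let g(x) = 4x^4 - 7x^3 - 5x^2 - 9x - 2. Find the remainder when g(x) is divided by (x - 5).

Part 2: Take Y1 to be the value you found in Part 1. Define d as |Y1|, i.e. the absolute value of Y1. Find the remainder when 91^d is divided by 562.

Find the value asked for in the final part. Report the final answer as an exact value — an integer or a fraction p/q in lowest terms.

Part 1: remainder = value at the root: 4*(5)^4 - 7*(5)^3 - 5*(5)^2 - 9*(5)^1 - 2 = (2500) + (-875) + (-125) + (-45) + (-2) = 1453; answer 1453
Part 2: Y1 = 1453; d = 1453; squarings mod 562: 91^1=91, 91^2=413, 91^4=283, 91^8=285, 91^16=297, 91^32=537, 91^64=63, 91^128=35, 91^256=101, 91^512=85, 91^1024=481; 91^1453 = 91^1 * 91^4 * 91^8 * 91^32 * 91^128 * 91^256 * 91^1024 = 541 (mod 562); answer 541

541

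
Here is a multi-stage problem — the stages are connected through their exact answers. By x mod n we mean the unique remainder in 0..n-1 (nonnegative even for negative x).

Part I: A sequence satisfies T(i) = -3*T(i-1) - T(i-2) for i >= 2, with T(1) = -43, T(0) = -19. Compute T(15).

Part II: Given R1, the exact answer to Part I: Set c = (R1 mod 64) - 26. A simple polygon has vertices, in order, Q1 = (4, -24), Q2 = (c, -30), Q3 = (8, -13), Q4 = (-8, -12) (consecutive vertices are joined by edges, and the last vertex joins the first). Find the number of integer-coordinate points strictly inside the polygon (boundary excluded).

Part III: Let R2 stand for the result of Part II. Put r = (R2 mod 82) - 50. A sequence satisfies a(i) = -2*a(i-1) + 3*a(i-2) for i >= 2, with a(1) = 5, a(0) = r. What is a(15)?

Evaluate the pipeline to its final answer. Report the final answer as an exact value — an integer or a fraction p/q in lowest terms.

Part I: T(2) = -3*(-43) - 1*(-19) = 148; iterating: T(2)=148, T(3)=-401, T(4)=1055, T(5)=-2764, T(6)=7237, T(7)=-18947, T(8)=49604, T(9)=-129865, T(10)=339991, T(11)=-890108, T(12)=2330333, T(13)=-6100891, T(14)=15972340, T(15)=-41816129; answer -41816129
Part II: R1 = -41816129; c = 37; cross terms: (4*-30 - 37*-24)=768, (37*-13 - 8*-30)=-241, (8*-12 - -8*-13)=-200, (-8*-24 - 4*-12)=240; twice the area = |567| = 567; area = 567/2; boundary points = 3 + 1 + 1 + 12 = 17; strictly interior points = area - boundary/2 + 1 = 276; answer 276
Part III: R2 = 276; r = -20; a(2) = -2*(5) + 3*(-20) = -70; iterating: a(2)=-70, a(3)=155, a(4)=-520, a(5)=1505, a(6)=-4570, a(7)=13655, a(8)=-41020, a(9)=123005, a(10)=-369070, a(11)=1107155, a(12)=-3321520, a(13)=9964505, a(14)=-29893570, a(15)=89680655; answer 89680655

89680655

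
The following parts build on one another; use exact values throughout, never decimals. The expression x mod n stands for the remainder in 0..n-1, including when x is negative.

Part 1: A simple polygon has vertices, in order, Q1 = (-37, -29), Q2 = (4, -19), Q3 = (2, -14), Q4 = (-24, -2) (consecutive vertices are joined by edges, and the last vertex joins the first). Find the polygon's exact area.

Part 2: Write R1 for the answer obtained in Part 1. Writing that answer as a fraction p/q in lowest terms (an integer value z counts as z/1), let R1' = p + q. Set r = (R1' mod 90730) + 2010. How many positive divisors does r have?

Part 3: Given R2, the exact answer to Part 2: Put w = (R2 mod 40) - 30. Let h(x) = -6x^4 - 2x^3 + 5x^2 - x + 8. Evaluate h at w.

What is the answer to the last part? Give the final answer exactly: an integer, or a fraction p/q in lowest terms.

Part 1: cross terms: (-37*-19 - 4*-29)=819, (4*-14 - 2*-19)=-18, (2*-2 - -24*-14)=-340, (-24*-29 - -37*-2)=622; twice the area = |1083| = 1083; area = 1083/2; answer 1083/2
Part 2: R1 = 1083/2; threaded value p + q = 1085; r = 3095; 3095 = 5 * 619; number of divisors = (1+1) * (1+1) = 4; answer 4
Part 3: R2 = 4; w = -26; -6*(-26)^4 - 2*(-26)^3 + 5*(-26)^2 - 1*(-26)^1 + 8 = (-2741856) + (35152) + (3380) + (26) + (8) = -2703290; answer -2703290

-2703290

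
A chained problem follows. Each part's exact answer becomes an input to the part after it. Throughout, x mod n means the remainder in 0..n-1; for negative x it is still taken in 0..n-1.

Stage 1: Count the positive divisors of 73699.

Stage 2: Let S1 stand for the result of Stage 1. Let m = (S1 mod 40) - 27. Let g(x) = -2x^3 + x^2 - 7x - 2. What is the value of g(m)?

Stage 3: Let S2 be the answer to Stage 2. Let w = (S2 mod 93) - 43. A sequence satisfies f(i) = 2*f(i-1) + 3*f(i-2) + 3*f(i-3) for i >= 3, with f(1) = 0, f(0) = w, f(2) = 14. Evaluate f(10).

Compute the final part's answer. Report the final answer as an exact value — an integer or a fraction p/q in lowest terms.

205781

Stage 1: 73699 is prime, so its only divisors are 1 and 73699; count = 2; answer 2
Stage 2: S1 = 2; m = -25; -2*(-25)^3 + 1*(-25)^2 - 7*(-25)^1 - 2 = (31250) + (625) + (175) + (-2) = 32048; answer 32048
Stage 3: S2 = 32048; w = 13; f(3) = 2*(14) + 3*(0) + 3*(13) = 67; iterating: f(3)=67, f(4)=176, f(5)=595, f(6)=1919, f(7)=6151, f(8)=19844, f(9)=63898, f(10)=205781; answer 205781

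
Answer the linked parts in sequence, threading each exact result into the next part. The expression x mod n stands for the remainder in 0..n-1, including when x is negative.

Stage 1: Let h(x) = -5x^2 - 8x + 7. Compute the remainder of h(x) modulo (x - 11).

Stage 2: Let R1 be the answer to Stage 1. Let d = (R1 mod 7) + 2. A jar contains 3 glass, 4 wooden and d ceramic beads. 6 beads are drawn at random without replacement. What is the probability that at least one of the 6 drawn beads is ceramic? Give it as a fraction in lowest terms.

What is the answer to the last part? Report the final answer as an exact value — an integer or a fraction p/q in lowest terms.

Stage 1: remainder = value at the root: -5*(11)^2 - 8*(11)^1 + 7 = (-605) + (-88) + (7) = -686; answer -686
Stage 2: R1 = -686; d = 2; total draws C(9,6) = 84; complement C(7,6) = 7; favorable 84 - 7 = 77; P = 11/12; answer 11/12

11/12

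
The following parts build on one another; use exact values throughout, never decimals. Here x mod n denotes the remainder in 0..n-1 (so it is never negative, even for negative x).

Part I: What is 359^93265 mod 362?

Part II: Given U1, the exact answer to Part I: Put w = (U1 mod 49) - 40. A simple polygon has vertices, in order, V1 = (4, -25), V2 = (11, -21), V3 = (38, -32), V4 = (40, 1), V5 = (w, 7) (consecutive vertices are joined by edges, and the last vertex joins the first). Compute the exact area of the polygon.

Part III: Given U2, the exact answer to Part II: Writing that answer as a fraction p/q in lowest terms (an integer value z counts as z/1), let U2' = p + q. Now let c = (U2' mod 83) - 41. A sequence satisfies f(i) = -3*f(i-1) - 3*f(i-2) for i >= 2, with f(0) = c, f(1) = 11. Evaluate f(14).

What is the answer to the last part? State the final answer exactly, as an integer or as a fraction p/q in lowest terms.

Part I: squarings mod 362: 359^1=359, 359^2=9, 359^4=81, 359^8=45, 359^16=215, 359^32=251, 359^64=13, 359^128=169, 359^256=325, 359^512=283, 359^1024=87, 359^2048=329, 359^4096=3, 359^8192=9, 359^16384=81, 359^32768=45, 359^65536=215; 359^93265 = 359^1 * 359^16 * 359^64 * 359^1024 * 359^2048 * 359^8192 * 359^16384 * 359^65536 = 297 (mod 362); answer 297
Part II: U1 = 297; w = -37; cross terms: (4*-21 - 11*-25)=191, (11*-32 - 38*-21)=446, (38*1 - 40*-32)=1318, (40*7 - -37*1)=317, (-37*-25 - 4*7)=897; twice the area = |3169| = 3169; area = 3169/2; answer 3169/2
Part III: U2 = 3169/2; threaded value p + q = 3171; c = -24; f(2) = -3*(11) - 3*(-24) = 39; iterating: f(2)=39, f(3)=-150, f(4)=333, f(5)=-549, f(6)=648, f(7)=-297, f(8)=-1053, f(9)=4050, f(10)=-8991, f(11)=14823, f(12)=-17496, f(13)=8019, f(14)=28431; answer 28431

28431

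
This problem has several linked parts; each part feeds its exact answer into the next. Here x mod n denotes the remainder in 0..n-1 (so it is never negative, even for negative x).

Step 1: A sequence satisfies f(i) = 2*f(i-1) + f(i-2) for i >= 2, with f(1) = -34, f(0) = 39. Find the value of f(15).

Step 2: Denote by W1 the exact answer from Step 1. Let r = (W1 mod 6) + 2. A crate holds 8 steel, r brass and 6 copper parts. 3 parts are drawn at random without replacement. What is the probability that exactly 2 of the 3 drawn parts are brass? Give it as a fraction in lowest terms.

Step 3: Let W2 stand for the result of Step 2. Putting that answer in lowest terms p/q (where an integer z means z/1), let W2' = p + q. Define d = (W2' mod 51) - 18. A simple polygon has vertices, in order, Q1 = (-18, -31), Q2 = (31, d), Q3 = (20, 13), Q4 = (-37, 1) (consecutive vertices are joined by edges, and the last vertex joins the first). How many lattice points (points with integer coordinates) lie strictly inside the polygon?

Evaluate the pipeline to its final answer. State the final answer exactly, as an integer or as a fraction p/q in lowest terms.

1399

Step 1: f(2) = 2*(-34) + 1*(39) = -29; iterating: f(2)=-29, f(3)=-92, f(4)=-213, f(5)=-518, f(6)=-1249, f(7)=-3016, f(8)=-7281, f(9)=-17578, f(10)=-42437, f(11)=-102452, f(12)=-247341, f(13)=-597134, f(14)=-1441609, f(15)=-3480352; answer -3480352
Step 2: W1 = -3480352; r = 4; total draws C(18,3) = 816; favorable C(4,2)*C(14,1) = 84; P = 7/68; answer 7/68
Step 3: W2 = 7/68; threaded value p + q = 75; d = 6; cross terms: (-18*6 - 31*-31)=853, (31*13 - 20*6)=283, (20*1 - -37*13)=501, (-37*-31 - -18*1)=1165; twice the area = |2802| = 2802; area = 1401; boundary points = 1 + 1 + 3 + 1 = 6; strictly interior points = area - boundary/2 + 1 = 1399; answer 1399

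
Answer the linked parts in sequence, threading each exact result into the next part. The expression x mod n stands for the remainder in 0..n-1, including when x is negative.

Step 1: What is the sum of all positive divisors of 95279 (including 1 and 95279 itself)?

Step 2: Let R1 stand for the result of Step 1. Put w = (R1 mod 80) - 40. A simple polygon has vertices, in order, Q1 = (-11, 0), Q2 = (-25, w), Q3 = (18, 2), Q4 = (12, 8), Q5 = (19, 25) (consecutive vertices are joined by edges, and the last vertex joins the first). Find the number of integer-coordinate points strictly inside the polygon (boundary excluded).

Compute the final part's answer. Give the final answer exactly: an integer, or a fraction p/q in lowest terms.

820

Step 1: 95279 is prime, so its only divisors are 1 and 95279; sigma = 1 + 95279 = 95280; answer 95280
Step 2: R1 = 95280; w = -40; cross terms: (-11*-40 - -25*0)=440, (-25*2 - 18*-40)=670, (18*8 - 12*2)=120, (12*25 - 19*8)=148, (19*0 - -11*25)=275; twice the area = |1653| = 1653; area = 1653/2; boundary points = 2 + 1 + 6 + 1 + 5 = 15; strictly interior points = area - boundary/2 + 1 = 820; answer 820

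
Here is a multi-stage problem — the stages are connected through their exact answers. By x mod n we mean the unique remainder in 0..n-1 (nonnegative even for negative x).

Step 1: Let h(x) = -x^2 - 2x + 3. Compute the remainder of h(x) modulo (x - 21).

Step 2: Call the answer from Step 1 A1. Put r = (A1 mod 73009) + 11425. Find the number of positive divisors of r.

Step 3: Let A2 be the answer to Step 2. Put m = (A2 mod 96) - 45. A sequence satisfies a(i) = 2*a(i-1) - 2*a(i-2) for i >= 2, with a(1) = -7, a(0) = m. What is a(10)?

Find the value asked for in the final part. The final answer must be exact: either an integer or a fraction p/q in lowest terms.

960

Step 1: remainder = value at the root: -1*(21)^2 - 2*(21)^1 + 3 = (-441) + (-42) + (3) = -480; answer -480
Step 2: A1 = -480; r = 83954; 83954 = 2 * 13 * 3229; number of divisors = (1+1) * (1+1) * (1+1) = 8; answer 8
Step 3: A2 = 8; m = -37; a(2) = 2*(-7) - 2*(-37) = 60; iterating: a(2)=60, a(3)=134, a(4)=148, a(5)=28, a(6)=-240, a(7)=-536, a(8)=-592, a(9)=-112, a(10)=960; answer 960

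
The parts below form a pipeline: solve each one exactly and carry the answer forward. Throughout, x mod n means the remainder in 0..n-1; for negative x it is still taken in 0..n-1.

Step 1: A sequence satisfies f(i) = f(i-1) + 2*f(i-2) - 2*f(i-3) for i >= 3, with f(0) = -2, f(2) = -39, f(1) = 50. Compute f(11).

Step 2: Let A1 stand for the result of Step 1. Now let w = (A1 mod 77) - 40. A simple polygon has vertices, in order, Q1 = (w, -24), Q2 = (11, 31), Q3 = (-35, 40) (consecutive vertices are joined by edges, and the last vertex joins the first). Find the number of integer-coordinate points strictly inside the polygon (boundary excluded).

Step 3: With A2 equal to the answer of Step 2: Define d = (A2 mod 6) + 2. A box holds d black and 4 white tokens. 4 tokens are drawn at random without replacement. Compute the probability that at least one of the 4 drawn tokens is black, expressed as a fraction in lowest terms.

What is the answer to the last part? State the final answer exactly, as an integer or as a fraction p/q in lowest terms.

Step 1: f(3) = 1*(-39) + 2*(50) - 2*(-2) = 65; iterating: f(3)=65, f(4)=-113, f(5)=95, f(6)=-261, f(7)=155, f(8)=-557, f(9)=275, f(10)=-1149, f(11)=515; answer 515
Step 2: A1 = 515; w = 13; cross terms: (13*31 - 11*-24)=667, (11*40 - -35*31)=1525, (-35*-24 - 13*40)=320; twice the area = |2512| = 2512; area = 1256; boundary points = 1 + 1 + 16 = 18; strictly interior points = area - boundary/2 + 1 = 1248; answer 1248
Step 3: A2 = 1248; d = 2; total draws C(6,4) = 15; complement C(4,4) = 1; favorable 15 - 1 = 14; P = 14/15; answer 14/15

14/15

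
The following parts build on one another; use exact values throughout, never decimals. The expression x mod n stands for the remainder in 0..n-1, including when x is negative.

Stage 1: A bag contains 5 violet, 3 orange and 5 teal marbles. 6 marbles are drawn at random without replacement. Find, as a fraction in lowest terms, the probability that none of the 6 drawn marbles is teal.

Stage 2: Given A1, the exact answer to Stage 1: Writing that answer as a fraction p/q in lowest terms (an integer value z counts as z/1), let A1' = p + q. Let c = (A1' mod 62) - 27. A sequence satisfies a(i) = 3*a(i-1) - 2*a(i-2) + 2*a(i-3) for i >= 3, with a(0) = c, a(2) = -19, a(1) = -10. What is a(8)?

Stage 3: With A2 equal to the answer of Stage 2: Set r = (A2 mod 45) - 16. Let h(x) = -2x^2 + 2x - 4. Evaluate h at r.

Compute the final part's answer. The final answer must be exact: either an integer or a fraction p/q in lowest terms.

Stage 1: total draws C(13,6) = 1716; favorable C(8,6) = 28; P = 7/429; answer 7/429
Stage 2: A1 = 7/429; threaded value p + q = 436; c = -25; a(3) = 3*(-19) - 2*(-10) + 2*(-25) = -87; iterating: a(3)=-87, a(4)=-243, a(5)=-593, a(6)=-1467, a(7)=-3701, a(8)=-9355; answer -9355
Stage 3: A2 = -9355; r = -11; -2*(-11)^2 + 2*(-11)^1 - 4 = (-242) + (-22) + (-4) = -268; answer -268

-268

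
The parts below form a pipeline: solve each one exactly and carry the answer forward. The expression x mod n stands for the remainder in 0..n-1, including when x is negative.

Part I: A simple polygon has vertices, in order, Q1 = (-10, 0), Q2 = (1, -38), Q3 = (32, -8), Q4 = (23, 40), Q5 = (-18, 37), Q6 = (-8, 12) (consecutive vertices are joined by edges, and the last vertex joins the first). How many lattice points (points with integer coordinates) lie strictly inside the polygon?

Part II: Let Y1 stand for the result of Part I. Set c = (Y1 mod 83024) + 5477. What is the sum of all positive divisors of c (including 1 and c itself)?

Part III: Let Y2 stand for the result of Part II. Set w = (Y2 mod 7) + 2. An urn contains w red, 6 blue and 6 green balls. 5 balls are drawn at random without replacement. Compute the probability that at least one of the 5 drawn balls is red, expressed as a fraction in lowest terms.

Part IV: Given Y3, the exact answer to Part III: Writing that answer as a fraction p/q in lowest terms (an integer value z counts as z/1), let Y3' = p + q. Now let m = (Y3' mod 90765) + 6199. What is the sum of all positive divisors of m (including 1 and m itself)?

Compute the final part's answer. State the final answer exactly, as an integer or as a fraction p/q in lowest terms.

11772

Part I: cross terms: (-10*-38 - 1*0)=380, (1*-8 - 32*-38)=1208, (32*40 - 23*-8)=1464, (23*37 - -18*40)=1571, (-18*12 - -8*37)=80, (-8*0 - -10*12)=120; twice the area = |4823| = 4823; area = 4823/2; boundary points = 1 + 1 + 3 + 1 + 5 + 2 = 13; strictly interior points = area - boundary/2 + 1 = 2406; answer 2406
Part II: Y1 = 2406; c = 7883; 7883 is prime, so its only divisors are 1 and 7883; sigma = 1 + 7883 = 7884; answer 7884
Part III: Y2 = 7884; w = 4; total draws C(16,5) = 4368; complement C(12,5) = 792; favorable 4368 - 792 = 3576; P = 149/182; answer 149/182
Part IV: Y3 = 149/182; threaded value p + q = 331; m = 6530; 6530 = 2 * 5 * 653; sigma = (1 + 2) * (1 + 5) * (1 + 653) = 3 * 6 * 654 = 11772; answer 11772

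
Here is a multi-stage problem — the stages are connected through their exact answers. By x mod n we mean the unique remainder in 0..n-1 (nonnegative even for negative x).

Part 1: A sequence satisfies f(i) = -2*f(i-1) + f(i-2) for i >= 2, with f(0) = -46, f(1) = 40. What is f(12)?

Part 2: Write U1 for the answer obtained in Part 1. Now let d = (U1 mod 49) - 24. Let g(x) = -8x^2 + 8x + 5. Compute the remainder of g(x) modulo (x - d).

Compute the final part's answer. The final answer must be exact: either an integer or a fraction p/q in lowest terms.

Part 1: f(2) = -2*(40) + 1*(-46) = -126; iterating: f(2)=-126, f(3)=292, f(4)=-710, f(5)=1712, f(6)=-4134, f(7)=9980, f(8)=-24094, f(9)=58168, f(10)=-140430, f(11)=339028, f(12)=-818486; answer -818486
Part 2: U1 = -818486; d = -14; remainder = value at the root: -8*(-14)^2 + 8*(-14)^1 + 5 = (-1568) + (-112) + (5) = -1675; answer -1675

-1675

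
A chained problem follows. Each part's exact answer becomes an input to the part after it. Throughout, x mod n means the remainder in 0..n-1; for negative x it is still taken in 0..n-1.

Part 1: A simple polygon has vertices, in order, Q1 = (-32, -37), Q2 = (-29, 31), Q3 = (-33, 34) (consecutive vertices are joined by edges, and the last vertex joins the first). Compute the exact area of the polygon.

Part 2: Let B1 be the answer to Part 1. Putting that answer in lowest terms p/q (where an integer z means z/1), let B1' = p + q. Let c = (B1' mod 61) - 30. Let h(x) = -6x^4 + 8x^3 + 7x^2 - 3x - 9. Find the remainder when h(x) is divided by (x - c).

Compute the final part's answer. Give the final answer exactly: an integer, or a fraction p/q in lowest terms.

-33003

Part 1: cross terms: (-32*31 - -29*-37)=-2065, (-29*34 - -33*31)=37, (-33*-37 - -32*34)=2309; twice the area = |281| = 281; area = 281/2; answer 281/2
Part 2: B1 = 281/2; threaded value p + q = 283; c = 9; remainder = value at the root: -6*(9)^4 + 8*(9)^3 + 7*(9)^2 - 3*(9)^1 - 9 = (-39366) + (5832) + (567) + (-27) + (-9) = -33003; answer -33003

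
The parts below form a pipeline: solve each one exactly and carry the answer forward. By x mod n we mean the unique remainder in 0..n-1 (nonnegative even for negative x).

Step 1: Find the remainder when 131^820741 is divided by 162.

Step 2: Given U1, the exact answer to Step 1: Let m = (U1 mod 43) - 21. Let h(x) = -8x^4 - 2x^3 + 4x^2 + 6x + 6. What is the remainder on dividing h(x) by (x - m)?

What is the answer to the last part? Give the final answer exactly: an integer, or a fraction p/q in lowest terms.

-2

Step 1: squarings mod 162: 131^1=131, 131^2=151, 131^4=121, 131^8=61, 131^16=157, 131^32=25, 131^64=139, 131^128=43, 131^256=67, 131^512=115, 131^1024=103, 131^2048=79, 131^4096=85, 131^8192=97, 131^16384=13, 131^32768=7, 131^65536=49, 131^131072=133, 131^262144=31, 131^524288=151; 131^820741 = 131^1 * 131^4 * 131^512 * 131^1024 * 131^32768 * 131^262144 * 131^524288 = 149 (mod 162); answer 149
Step 2: U1 = 149; m = -1; remainder = value at the root: -8*(-1)^4 - 2*(-1)^3 + 4*(-1)^2 + 6*(-1)^1 + 6 = (-8) + (2) + (4) + (-6) + (6) = -2; answer -2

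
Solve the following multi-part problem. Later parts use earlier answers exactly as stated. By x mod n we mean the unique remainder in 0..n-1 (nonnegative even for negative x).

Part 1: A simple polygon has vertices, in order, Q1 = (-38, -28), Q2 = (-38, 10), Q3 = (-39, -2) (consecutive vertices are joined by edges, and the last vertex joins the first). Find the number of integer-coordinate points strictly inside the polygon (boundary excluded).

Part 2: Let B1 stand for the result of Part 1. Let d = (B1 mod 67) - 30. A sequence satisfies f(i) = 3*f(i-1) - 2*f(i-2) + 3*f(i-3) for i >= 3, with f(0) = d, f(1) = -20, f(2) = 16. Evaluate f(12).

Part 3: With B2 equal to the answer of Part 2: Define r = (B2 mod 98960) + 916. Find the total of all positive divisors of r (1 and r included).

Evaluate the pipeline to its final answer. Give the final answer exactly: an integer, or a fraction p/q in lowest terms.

Part 1: cross terms: (-38*10 - -38*-28)=-1444, (-38*-2 - -39*10)=466, (-39*-28 - -38*-2)=1016; twice the area = |38| = 38; area = 19; boundary points = 38 + 1 + 1 = 40; strictly interior points = area - boundary/2 + 1 = 0; answer 0
Part 2: B1 = 0; d = -30; f(3) = 3*(16) - 2*(-20) + 3*(-30) = -2; iterating: f(3)=-2, f(4)=-98, f(5)=-242, f(6)=-536, f(7)=-1418, f(8)=-3908, f(9)=-10496, f(10)=-27926, f(11)=-74510, f(12)=-199166; answer -199166
Part 3: B2 = -199166; r = 98630; 98630 = 2 * 5 * 7 * 1409; sigma = (1 + 2) * (1 + 5) * (1 + 7) * (1 + 1409) = 3 * 6 * 8 * 1410 = 203040; answer 203040

203040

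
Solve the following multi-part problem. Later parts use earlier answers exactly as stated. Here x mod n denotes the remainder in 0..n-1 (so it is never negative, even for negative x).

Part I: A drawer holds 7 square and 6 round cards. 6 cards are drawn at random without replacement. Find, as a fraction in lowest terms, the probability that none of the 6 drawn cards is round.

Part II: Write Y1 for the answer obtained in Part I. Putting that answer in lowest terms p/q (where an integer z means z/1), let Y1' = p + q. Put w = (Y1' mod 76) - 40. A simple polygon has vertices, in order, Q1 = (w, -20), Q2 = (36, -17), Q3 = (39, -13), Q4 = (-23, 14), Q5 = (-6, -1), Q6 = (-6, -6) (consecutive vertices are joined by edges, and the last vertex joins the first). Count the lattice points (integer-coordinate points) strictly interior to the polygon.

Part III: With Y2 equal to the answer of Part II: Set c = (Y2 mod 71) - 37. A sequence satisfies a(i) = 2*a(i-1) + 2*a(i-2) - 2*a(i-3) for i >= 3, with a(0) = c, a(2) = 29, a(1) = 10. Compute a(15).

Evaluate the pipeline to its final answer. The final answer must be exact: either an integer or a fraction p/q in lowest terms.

Part I: total draws C(13,6) = 1716; favorable C(7,6) = 7; P = 7/1716; answer 7/1716
Part II: Y1 = 7/1716; threaded value p + q = 1723; w = 11; cross terms: (11*-17 - 36*-20)=533, (36*-13 - 39*-17)=195, (39*14 - -23*-13)=247, (-23*-1 - -6*14)=107, (-6*-6 - -6*-1)=30, (-6*-20 - 11*-6)=186; twice the area = |1298| = 1298; area = 649; boundary points = 1 + 1 + 1 + 1 + 5 + 1 = 10; strictly interior points = area - boundary/2 + 1 = 645; answer 645
Part III: Y2 = 645; c = -31; a(3) = 2*(29) + 2*(10) - 2*(-31) = 140; iterating: a(3)=140, a(4)=318, a(5)=858, a(6)=2072, a(7)=5224, a(8)=12876, a(9)=32056, a(10)=79416, a(11)=197192, a(12)=489104, a(13)=1213760, a(14)=3011344, a(15)=7472000; answer 7472000

7472000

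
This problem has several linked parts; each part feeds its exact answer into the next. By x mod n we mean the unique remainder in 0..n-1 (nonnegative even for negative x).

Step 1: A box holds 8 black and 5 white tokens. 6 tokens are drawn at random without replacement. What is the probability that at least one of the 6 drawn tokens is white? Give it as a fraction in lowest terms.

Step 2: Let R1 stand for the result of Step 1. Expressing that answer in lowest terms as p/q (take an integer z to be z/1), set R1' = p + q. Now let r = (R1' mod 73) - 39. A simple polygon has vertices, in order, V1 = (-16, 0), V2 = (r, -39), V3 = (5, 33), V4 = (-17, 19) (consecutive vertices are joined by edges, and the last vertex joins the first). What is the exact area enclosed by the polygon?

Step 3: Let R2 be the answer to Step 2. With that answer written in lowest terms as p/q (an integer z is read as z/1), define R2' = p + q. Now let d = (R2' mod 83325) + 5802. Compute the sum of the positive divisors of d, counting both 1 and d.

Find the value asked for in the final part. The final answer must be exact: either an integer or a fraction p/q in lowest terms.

6842

Step 1: total draws C(13,6) = 1716; complement C(8,6) = 28; favorable 1716 - 28 = 1688; P = 422/429; answer 422/429
Step 2: R1 = 422/429; threaded value p + q = 851; r = 9; cross terms: (-16*-39 - 9*0)=624, (9*33 - 5*-39)=492, (5*19 - -17*33)=656, (-17*0 - -16*19)=304; twice the area = |2076| = 2076; area = 1038; answer 1038
Step 3: R2 = 1038; threaded value p + q = 1039; d = 6841; 6841 is prime, so its only divisors are 1 and 6841; sigma = 1 + 6841 = 6842; answer 6842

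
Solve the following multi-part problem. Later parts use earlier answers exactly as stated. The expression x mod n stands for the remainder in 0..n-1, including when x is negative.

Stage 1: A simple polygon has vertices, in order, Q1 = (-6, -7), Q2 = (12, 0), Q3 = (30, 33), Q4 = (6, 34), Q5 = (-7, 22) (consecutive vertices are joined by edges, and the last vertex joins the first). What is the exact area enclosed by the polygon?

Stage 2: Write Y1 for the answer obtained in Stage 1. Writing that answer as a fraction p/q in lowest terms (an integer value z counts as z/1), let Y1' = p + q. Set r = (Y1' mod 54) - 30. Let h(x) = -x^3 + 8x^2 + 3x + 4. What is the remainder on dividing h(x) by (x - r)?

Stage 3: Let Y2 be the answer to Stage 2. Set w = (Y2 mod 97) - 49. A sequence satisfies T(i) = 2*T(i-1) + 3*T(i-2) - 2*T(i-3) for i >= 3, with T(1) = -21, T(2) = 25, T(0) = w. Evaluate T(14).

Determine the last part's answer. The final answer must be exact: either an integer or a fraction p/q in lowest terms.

3083469

Stage 1: cross terms: (-6*0 - 12*-7)=84, (12*33 - 30*0)=396, (30*34 - 6*33)=822, (6*22 - -7*34)=370, (-7*-7 - -6*22)=181; twice the area = |1853| = 1853; area = 1853/2; answer 1853/2
Stage 2: Y1 = 1853/2; threaded value p + q = 1855; r = -11; remainder = value at the root: -1*(-11)^3 + 8*(-11)^2 + 3*(-11)^1 + 4 = (1331) + (968) + (-33) + (4) = 2270; answer 2270
Stage 3: Y2 = 2270; w = -10; T(3) = 2*(25) + 3*(-21) - 2*(-10) = 7; iterating: T(3)=7, T(4)=131, T(5)=233, T(6)=845, T(7)=2127, T(8)=6323, T(9)=17337, T(10)=49389, T(11)=138143, T(12)=389779, T(13)=1095209, T(14)=3083469; answer 3083469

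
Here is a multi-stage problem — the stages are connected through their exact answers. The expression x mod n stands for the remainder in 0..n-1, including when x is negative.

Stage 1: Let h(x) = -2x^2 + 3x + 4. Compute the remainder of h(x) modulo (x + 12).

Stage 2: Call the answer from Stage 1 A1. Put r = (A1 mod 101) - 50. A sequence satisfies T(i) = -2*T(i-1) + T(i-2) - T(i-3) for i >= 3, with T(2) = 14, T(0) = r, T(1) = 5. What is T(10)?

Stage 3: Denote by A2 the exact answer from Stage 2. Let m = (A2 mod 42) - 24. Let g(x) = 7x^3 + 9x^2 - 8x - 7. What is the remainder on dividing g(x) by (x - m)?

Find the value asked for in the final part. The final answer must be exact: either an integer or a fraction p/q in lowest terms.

-91

Stage 1: remainder = value at the root: -2*(-12)^2 + 3*(-12)^1 + 4 = (-288) + (-36) + (4) = -320; answer -320
Stage 2: A1 = -320; r = 34; T(3) = -2*(14) + 1*(5) - 1*(34) = -57; iterating: T(3)=-57, T(4)=123, T(5)=-317, T(6)=814, T(7)=-2068, T(8)=5267, T(9)=-13416, T(10)=34167; answer 34167
Stage 3: A2 = 34167; m = -3; remainder = value at the root: 7*(-3)^3 + 9*(-3)^2 - 8*(-3)^1 - 7 = (-189) + (81) + (24) + (-7) = -91; answer -91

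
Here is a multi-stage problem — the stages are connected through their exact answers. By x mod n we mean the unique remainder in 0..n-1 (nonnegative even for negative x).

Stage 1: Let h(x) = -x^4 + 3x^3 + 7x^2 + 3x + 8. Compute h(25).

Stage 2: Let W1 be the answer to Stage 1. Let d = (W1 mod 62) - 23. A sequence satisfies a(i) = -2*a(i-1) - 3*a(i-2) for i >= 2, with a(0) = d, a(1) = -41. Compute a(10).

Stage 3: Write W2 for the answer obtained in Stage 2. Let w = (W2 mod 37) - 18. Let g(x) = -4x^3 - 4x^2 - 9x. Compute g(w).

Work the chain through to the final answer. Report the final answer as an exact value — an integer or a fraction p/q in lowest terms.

Stage 1: -1*(25)^4 + 3*(25)^3 + 7*(25)^2 + 3*(25)^1 + 8 = (-390625) + (46875) + (4375) + (75) + (8) = -339292; answer -339292
Stage 2: W1 = -339292; d = 11; a(2) = -2*(-41) - 3*(11) = 49; iterating: a(2)=49, a(3)=25, a(4)=-197, a(5)=319, a(6)=-47, a(7)=-863, a(8)=1867, a(9)=-1145, a(10)=-3311; answer -3311
Stage 3: W2 = -3311; w = 1; -4*(1)^3 - 4*(1)^2 - 9*(1)^1 = (-4) + (-4) + (-9) = -17; answer -17

-17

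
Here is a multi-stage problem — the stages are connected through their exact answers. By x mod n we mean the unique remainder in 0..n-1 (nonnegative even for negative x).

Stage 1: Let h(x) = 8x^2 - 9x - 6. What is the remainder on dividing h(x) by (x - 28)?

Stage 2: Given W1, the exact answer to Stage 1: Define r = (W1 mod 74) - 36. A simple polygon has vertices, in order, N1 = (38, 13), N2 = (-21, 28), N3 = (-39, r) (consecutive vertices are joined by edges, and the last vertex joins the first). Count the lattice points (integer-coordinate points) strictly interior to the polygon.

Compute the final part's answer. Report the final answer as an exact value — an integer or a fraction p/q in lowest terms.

1432

Stage 1: remainder = value at the root: 8*(28)^2 - 9*(28)^1 - 6 = (6272) + (-252) + (-6) = 6014; answer 6014
Stage 2: W1 = 6014; r = -16; cross terms: (38*28 - -21*13)=1337, (-21*-16 - -39*28)=1428, (-39*13 - 38*-16)=101; twice the area = |2866| = 2866; area = 1433; boundary points = 1 + 2 + 1 = 4; strictly interior points = area - boundary/2 + 1 = 1432; answer 1432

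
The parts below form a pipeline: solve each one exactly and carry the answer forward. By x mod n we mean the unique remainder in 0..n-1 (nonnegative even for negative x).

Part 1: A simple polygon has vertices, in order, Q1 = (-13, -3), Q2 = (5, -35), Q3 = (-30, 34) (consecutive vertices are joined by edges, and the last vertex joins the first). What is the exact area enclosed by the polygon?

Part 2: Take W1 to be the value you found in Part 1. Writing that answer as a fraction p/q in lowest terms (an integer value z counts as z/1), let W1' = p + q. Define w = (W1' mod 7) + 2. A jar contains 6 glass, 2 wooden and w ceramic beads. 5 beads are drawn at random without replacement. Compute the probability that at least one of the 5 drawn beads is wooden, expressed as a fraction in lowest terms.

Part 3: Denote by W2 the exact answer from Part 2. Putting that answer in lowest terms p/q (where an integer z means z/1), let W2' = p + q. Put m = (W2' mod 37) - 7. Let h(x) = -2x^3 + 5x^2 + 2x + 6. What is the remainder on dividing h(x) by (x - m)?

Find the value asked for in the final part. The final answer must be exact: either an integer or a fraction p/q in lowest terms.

923

Part 1: cross terms: (-13*-35 - 5*-3)=470, (5*34 - -30*-35)=-880, (-30*-3 - -13*34)=532; twice the area = |122| = 122; area = 61; answer 61
Part 2: W1 = 61; threaded value p + q = 62; w = 8; total draws C(16,5) = 4368; complement C(14,5) = 2002; favorable 4368 - 2002 = 2366; P = 13/24; answer 13/24
Part 3: W2 = 13/24; threaded value p + q = 37; m = -7; remainder = value at the root: -2*(-7)^3 + 5*(-7)^2 + 2*(-7)^1 + 6 = (686) + (245) + (-14) + (6) = 923; answer 923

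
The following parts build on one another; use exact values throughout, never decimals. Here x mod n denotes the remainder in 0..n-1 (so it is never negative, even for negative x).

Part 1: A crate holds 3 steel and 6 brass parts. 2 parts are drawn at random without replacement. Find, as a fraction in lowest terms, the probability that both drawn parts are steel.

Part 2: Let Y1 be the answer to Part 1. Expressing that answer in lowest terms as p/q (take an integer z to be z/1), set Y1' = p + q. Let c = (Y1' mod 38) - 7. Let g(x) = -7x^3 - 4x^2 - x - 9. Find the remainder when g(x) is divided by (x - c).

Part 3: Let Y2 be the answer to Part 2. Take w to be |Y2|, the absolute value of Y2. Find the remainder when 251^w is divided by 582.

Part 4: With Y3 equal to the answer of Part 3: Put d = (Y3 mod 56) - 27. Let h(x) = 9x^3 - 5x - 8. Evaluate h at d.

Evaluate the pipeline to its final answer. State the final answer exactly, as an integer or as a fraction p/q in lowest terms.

-124304

Part 1: total draws C(9,2) = 36; favorable C(3,2) = 3; P = 1/12; answer 1/12
Part 2: Y1 = 1/12; threaded value p + q = 13; c = 6; remainder = value at the root: -7*(6)^3 - 4*(6)^2 - 1*(6)^1 - 9 = (-1512) + (-144) + (-6) + (-9) = -1671; answer -1671
Part 3: Y2 = -1671; w = 1671; squarings mod 582: 251^1=251, 251^2=145, 251^4=73, 251^8=91, 251^16=133, 251^32=229, 251^64=61, 251^128=229, 251^256=61, 251^512=229, 251^1024=61; 251^1671 = 251^1 * 251^2 * 251^4 * 251^128 * 251^512 * 251^1024 = 563 (mod 582); answer 563
Part 4: Y3 = 563; d = -24; 9*(-24)^3 - 5*(-24)^1 - 8 = (-124416) + (120) + (-8) = -124304; answer -124304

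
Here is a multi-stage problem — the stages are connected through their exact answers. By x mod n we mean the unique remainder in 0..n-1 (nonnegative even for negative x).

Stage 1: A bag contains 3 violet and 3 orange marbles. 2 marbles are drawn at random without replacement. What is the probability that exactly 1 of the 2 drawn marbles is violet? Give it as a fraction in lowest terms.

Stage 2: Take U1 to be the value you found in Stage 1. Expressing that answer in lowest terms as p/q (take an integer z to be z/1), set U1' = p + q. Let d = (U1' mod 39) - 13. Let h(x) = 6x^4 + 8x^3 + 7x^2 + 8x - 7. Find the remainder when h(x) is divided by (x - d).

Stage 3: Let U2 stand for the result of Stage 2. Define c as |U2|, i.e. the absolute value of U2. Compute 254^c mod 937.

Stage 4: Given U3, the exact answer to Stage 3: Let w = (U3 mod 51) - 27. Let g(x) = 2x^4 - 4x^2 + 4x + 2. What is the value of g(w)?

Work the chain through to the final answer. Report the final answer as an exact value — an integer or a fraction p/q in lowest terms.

318322

Stage 1: total draws C(6,2) = 15; favorable C(3,1)*C(3,1) = 9; P = 3/5; answer 3/5
Stage 2: U1 = 3/5; threaded value p + q = 8; d = -5; remainder = value at the root: 6*(-5)^4 + 8*(-5)^3 + 7*(-5)^2 + 8*(-5)^1 - 7 = (3750) + (-1000) + (175) + (-40) + (-7) = 2878; answer 2878
Stage 3: U2 = 2878; c = 2878; squarings mod 937: 254^1=254, 254^2=800, 254^4=29, 254^8=841, 254^16=783, 254^32=291, 254^64=351, 254^128=454, 254^256=913, 254^512=576, 254^1024=78, 254^2048=462; 254^2878 = 254^2 * 254^4 * 254^8 * 254^16 * 254^32 * 254^256 * 254^512 * 254^2048 = 670 (mod 937); answer 670
Stage 4: U3 = 670; w = -20; 2*(-20)^4 - 4*(-20)^2 + 4*(-20)^1 + 2 = (320000) + (-1600) + (-80) + (2) = 318322; answer 318322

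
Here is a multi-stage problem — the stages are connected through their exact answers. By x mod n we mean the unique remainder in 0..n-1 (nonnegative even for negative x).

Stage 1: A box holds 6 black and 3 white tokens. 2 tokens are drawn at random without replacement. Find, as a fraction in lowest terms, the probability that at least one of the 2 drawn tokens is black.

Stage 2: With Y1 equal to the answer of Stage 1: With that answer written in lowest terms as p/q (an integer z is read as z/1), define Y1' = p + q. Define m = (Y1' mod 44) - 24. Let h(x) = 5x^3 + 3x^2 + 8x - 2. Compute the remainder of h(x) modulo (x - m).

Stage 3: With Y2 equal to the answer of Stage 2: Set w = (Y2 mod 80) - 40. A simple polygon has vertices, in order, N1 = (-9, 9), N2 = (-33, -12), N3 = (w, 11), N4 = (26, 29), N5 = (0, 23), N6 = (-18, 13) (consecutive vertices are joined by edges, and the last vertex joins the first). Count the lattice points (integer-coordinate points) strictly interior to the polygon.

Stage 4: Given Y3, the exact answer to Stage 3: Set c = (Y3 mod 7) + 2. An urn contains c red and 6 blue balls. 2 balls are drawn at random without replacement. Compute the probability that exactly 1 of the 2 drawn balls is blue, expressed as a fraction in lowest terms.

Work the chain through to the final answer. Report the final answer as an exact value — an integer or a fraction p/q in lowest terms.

Stage 1: total draws C(9,2) = 36; complement C(3,2) = 3; favorable 36 - 3 = 33; P = 11/12; answer 11/12
Stage 2: Y1 = 11/12; threaded value p + q = 23; m = -1; remainder = value at the root: 5*(-1)^3 + 3*(-1)^2 + 8*(-1)^1 - 2 = (-5) + (3) + (-8) + (-2) = -12; answer -12
Stage 3: Y2 = -12; w = 28; cross terms: (-9*-12 - -33*9)=405, (-33*11 - 28*-12)=-27, (28*29 - 26*11)=526, (26*23 - 0*29)=598, (0*13 - -18*23)=414, (-18*9 - -9*13)=-45; twice the area = |1871| = 1871; area = 1871/2; boundary points = 3 + 1 + 2 + 2 + 2 + 1 = 11; strictly interior points = area - boundary/2 + 1 = 931; answer 931
Stage 4: Y3 = 931; c = 2; total draws C(8,2) = 28; favorable C(6,1)*C(2,1) = 12; P = 3/7; answer 3/7

3/7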